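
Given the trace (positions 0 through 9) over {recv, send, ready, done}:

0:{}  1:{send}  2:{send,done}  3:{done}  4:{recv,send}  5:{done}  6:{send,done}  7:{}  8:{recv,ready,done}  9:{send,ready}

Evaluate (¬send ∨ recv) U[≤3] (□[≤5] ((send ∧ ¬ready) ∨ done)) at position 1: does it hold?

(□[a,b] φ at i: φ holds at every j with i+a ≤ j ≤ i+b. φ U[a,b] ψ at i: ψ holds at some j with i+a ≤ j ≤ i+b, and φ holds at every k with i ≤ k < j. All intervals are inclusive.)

Yes

Need some j in [1,4] with □[≤5] ((send ∧ ¬ready) ∨ done), and (¬send ∨ recv) at every k in [1,j-1].
  j=1: □[≤5] ((send ∧ ¬ready) ∨ done) holds; no prefix to check → satisfied.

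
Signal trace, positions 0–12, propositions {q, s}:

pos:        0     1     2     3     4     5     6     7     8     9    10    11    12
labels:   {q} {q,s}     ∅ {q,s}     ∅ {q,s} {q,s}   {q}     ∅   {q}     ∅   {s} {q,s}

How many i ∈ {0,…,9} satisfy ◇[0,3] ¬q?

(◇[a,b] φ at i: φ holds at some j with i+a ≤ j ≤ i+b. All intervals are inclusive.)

Evaluate at each i in [0,9]:
  i=0: ✓ (witness j=2)
  i=1: ✓ (witness j=2)
  i=2: ✓ (witness j=2)
  i=3: ✓ (witness j=4)
  i=4: ✓ (witness j=4)
  i=5: ✓ (witness j=8)
  i=6: ✓ (witness j=8)
  i=7: ✓ (witness j=8)
  i=8: ✓ (witness j=8)
  i=9: ✓ (witness j=10)
Positions where it holds: {0, 1, 2, 3, 4, 5, 6, 7, 8, 9} → 10.

10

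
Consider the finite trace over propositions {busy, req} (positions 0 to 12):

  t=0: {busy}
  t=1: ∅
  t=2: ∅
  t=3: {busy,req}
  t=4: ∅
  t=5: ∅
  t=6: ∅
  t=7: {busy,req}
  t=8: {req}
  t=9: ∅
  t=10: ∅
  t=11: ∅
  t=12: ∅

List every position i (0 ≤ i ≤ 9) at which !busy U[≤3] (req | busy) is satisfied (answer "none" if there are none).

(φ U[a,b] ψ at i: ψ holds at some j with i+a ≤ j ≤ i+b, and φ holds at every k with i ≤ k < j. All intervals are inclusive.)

Evaluate at each i in [0,9]:
  i=0: ✓ (rhs at j=0)
  i=1: ✓ (rhs at j=3; lhs holds on [1,2])
  i=2: ✓ (rhs at j=3; lhs holds on [2,2])
  i=3: ✓ (rhs at j=3)
  i=4: ✓ (rhs at j=7; lhs holds on [4,6])
  i=5: ✓ (rhs at j=7; lhs holds on [5,6])
  i=6: ✓ (rhs at j=7; lhs holds on [6,6])
  i=7: ✓ (rhs at j=7)
  i=8: ✓ (rhs at j=8)
  i=9: ✗ (no rhs in [9,12])

0, 1, 2, 3, 4, 5, 6, 7, 8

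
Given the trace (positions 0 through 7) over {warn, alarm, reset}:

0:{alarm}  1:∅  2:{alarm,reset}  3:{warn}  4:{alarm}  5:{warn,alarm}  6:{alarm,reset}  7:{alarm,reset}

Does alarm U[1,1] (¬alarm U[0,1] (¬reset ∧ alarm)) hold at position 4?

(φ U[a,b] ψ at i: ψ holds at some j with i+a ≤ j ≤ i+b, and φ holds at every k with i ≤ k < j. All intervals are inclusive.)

Need some j in [5,5] with (¬alarm U[0,1] (¬reset ∧ alarm)), and alarm at every k in [4,j-1].
  j=5: (¬alarm U[0,1] (¬reset ∧ alarm)) holds; alarm holds at every k in [4,4] → satisfied.

Yes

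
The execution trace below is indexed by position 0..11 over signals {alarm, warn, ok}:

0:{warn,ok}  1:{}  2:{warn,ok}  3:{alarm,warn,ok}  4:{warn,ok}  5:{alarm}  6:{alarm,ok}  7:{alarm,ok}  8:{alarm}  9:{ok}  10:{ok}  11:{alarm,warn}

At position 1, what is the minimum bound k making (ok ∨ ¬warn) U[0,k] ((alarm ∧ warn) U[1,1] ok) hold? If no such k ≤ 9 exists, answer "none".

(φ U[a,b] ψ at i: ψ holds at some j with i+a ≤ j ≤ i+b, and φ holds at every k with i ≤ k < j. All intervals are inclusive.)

Need earliest j ≥ 1 with ((alarm ∧ warn) U[1,1] ok), and (ok ∨ ¬warn) at every k in [1,j-1].
  j=1: rhs fails.
  j=2: rhs fails.
  j=3: rhs holds; lhs holds on [1,2]. k = 2.

2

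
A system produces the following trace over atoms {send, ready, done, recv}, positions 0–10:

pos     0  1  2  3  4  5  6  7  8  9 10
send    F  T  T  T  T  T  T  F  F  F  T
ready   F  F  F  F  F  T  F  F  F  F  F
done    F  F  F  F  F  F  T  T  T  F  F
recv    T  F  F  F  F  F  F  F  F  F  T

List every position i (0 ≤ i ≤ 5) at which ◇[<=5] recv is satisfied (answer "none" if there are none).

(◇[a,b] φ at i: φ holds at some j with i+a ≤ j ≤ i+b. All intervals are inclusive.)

Evaluate at each i in [0,5]:
  i=0: ✓ (witness j=0)
  i=1: ✗ (none in [1,6])
  i=2: ✗ (none in [2,7])
  i=3: ✗ (none in [3,8])
  i=4: ✗ (none in [4,9])
  i=5: ✓ (witness j=10)

0, 5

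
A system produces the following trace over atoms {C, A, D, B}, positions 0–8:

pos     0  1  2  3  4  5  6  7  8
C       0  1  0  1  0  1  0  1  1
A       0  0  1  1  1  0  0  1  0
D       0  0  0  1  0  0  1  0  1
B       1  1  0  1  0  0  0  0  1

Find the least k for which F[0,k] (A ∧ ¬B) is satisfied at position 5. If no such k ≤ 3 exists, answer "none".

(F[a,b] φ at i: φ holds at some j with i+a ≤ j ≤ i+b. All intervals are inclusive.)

2

Scan j = 5,6,… for (A ∧ ¬B):
  j=5: fails
  j=6: fails
  j=7: holds
First hit at j=7, so smallest k = 7-5 = 2.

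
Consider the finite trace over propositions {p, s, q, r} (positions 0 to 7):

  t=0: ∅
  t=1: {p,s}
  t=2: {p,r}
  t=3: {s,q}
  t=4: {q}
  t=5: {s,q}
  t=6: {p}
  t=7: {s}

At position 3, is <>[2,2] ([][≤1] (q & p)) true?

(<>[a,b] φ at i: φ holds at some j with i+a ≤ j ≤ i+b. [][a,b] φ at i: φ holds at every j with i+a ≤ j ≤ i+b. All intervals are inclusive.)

Check [][≤1] (q & p) at each j in [5,5]:
  j=5: fails at 5
No position in the window satisfies it → formula fails.

False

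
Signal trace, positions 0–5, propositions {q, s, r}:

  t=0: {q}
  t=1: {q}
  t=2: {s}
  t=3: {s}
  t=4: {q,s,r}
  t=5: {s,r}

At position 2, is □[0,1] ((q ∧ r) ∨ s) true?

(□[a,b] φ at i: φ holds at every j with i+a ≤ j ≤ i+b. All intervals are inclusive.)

Check ((q ∧ r) ∨ s) at every j in [2,3]:
  j=2: true
  j=3: true
All positions satisfy it → formula holds.

Holds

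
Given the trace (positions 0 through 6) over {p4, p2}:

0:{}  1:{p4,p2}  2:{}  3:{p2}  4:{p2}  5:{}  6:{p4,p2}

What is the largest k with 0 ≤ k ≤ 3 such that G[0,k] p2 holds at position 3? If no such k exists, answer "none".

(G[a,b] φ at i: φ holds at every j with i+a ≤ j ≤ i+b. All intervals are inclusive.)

p2 must hold from j=3 onward; find where it first fails.
  j=3: holds
  j=4: holds
  j=5: fails
Holds on [3,4], so largest k = 1.

1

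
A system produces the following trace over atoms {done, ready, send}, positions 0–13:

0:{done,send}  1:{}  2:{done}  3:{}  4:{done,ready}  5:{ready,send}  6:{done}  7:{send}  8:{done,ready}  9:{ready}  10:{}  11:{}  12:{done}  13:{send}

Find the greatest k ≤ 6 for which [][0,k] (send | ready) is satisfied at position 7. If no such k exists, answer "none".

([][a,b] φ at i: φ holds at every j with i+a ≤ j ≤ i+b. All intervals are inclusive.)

(send | ready) must hold from j=7 onward; find where it first fails.
  j=7: holds
  j=8: holds
  j=9: holds
  j=10: fails
Holds on [7,9], so largest k = 2.

2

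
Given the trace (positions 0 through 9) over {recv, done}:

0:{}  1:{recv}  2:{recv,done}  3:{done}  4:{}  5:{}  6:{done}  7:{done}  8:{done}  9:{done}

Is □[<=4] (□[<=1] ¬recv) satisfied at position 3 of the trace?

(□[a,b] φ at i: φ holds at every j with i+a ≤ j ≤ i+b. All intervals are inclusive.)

True

Check □[<=1] ¬recv at every j in [3,7]:
  j=3: holds on [3,4]
  j=4: holds on [4,5]
  j=5: holds on [5,6]
  j=6: holds on [6,7]
  j=7: holds on [7,8]
All positions satisfy it → formula holds.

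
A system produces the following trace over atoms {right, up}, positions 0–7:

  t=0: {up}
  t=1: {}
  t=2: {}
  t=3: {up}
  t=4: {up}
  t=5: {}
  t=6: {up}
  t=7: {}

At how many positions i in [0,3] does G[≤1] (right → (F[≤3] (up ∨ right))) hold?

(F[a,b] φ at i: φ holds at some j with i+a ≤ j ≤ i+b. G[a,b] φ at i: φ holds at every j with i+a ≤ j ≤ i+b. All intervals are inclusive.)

4

Evaluate at each i in [0,3]:
  i=0: ✓ (all of [0,1])
  i=1: ✓ (all of [1,2])
  i=2: ✓ (all of [2,3])
  i=3: ✓ (all of [3,4])
Positions where it holds: {0, 1, 2, 3} → 4.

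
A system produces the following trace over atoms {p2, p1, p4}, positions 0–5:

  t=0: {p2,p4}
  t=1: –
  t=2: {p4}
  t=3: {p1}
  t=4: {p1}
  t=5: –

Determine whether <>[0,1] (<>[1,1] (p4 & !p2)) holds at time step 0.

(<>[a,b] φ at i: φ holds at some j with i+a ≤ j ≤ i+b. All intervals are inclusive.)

Check <>[1,1] (p4 & !p2) at each j in [0,1]:
  j=0: fails (none in [1,1])
  j=1: holds (witness at 2)
Found at j=1 → formula holds.

Yes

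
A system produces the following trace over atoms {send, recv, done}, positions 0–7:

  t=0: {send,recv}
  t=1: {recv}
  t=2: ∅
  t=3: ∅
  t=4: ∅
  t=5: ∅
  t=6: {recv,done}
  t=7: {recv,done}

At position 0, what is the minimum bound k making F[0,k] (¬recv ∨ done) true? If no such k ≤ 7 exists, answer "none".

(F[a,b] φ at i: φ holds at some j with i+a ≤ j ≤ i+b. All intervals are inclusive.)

2

Scan j = 0,1,… for (¬recv ∨ done):
  j=0: fails
  j=1: fails
  j=2: holds
First hit at j=2, so smallest k = 2-0 = 2.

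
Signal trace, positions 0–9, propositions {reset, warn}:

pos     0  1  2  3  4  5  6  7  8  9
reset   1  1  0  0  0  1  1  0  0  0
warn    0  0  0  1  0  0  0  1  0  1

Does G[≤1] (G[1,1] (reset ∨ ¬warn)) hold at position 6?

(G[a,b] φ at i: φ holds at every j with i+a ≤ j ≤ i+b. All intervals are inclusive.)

Check G[1,1] (reset ∨ ¬warn) at every j in [6,7]:
  j=6: fails at 7
  j=7: holds on [8,8]
Fails at j=6 → formula fails.

Does not hold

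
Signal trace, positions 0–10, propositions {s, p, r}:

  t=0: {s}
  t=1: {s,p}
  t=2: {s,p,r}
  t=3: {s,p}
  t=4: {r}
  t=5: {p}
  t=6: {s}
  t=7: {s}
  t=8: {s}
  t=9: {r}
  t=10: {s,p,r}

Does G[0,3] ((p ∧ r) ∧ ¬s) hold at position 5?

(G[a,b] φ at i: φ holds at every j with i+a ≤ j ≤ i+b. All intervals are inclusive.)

Check ((p ∧ r) ∧ ¬s) at every j in [5,8]:
  j=5: false
  j=6: false
  j=7: false
  j=8: false
Fails at j=5 → formula fails.

False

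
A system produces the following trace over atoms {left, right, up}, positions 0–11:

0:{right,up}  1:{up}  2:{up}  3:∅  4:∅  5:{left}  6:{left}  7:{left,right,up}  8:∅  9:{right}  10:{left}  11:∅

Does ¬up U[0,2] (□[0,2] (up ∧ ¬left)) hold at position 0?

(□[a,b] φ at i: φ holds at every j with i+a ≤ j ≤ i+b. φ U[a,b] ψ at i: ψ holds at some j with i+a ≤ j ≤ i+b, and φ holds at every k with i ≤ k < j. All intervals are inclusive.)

Need some j in [0,2] with □[0,2] (up ∧ ¬left), and ¬up at every k in [0,j-1].
  j=0: □[0,2] (up ∧ ¬left) holds; no prefix to check → satisfied.

Yes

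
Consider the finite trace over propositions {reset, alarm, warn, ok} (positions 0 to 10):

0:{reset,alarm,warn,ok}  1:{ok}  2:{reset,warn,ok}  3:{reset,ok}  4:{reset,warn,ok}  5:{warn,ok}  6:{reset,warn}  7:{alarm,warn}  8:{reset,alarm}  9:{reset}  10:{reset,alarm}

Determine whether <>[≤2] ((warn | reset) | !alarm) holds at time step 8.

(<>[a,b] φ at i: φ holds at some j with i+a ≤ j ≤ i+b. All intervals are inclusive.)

True

Check ((warn | reset) | !alarm) at each j in [8,10]:
  j=8: true
  j=9: true
  j=10: true
Found at j=8 → formula holds.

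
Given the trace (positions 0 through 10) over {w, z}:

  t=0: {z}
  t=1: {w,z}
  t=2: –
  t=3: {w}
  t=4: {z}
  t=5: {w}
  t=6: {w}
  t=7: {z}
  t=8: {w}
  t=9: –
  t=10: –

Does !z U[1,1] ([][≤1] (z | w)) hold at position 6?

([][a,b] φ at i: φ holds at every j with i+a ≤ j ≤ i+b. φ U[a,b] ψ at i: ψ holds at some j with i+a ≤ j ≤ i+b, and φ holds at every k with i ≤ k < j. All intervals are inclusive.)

Holds

Need some j in [7,7] with [][≤1] (z | w), and !z at every k in [6,j-1].
  j=7: [][≤1] (z | w) holds; !z holds at every k in [6,6] → satisfied.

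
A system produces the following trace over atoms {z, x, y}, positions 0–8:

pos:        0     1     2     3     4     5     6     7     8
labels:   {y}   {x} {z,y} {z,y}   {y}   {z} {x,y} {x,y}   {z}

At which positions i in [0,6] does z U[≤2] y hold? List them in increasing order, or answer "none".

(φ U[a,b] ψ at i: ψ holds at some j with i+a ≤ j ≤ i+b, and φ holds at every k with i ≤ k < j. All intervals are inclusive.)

0, 2, 3, 4, 5, 6

Evaluate at each i in [0,6]:
  i=0: ✓ (rhs at j=0)
  i=1: ✗ (lhs fails at k=1 before rhs at j=2)
  i=2: ✓ (rhs at j=2)
  i=3: ✓ (rhs at j=3)
  i=4: ✓ (rhs at j=4)
  i=5: ✓ (rhs at j=6; lhs holds on [5,5])
  i=6: ✓ (rhs at j=6)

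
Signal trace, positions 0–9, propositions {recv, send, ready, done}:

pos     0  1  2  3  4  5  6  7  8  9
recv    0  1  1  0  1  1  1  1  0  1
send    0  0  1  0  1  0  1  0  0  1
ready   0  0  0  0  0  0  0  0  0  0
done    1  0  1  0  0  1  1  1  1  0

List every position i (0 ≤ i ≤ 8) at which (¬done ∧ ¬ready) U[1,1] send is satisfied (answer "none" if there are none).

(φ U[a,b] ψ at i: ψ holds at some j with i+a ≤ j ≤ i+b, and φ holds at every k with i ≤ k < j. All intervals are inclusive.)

Evaluate at each i in [0,8]:
  i=0: ✗ (no rhs in [1,1])
  i=1: ✓ (rhs at j=2; lhs holds on [1,1])
  i=2: ✗ (no rhs in [3,3])
  i=3: ✓ (rhs at j=4; lhs holds on [3,3])
  i=4: ✗ (no rhs in [5,5])
  i=5: ✗ (lhs fails at k=5 before rhs at j=6)
  i=6: ✗ (no rhs in [7,7])
  i=7: ✗ (no rhs in [8,8])
  i=8: ✗ (lhs fails at k=8 before rhs at j=9)

1, 3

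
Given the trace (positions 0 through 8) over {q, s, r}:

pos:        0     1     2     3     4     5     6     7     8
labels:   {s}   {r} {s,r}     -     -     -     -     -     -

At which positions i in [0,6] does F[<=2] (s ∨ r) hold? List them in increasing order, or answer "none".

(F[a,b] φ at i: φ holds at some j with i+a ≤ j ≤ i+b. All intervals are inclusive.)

Evaluate at each i in [0,6]:
  i=0: ✓ (witness j=0)
  i=1: ✓ (witness j=1)
  i=2: ✓ (witness j=2)
  i=3: ✗ (none in [3,5])
  i=4: ✗ (none in [4,6])
  i=5: ✗ (none in [5,7])
  i=6: ✗ (none in [6,8])

0, 1, 2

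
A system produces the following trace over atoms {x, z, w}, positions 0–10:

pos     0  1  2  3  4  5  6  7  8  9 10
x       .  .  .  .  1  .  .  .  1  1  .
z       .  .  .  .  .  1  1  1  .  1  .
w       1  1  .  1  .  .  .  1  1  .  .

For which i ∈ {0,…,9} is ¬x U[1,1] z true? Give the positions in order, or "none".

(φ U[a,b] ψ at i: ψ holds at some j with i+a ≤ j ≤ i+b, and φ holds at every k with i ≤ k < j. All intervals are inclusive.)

5, 6

Evaluate at each i in [0,9]:
  i=0: ✗ (no rhs in [1,1])
  i=1: ✗ (no rhs in [2,2])
  i=2: ✗ (no rhs in [3,3])
  i=3: ✗ (no rhs in [4,4])
  i=4: ✗ (lhs fails at k=4 before rhs at j=5)
  i=5: ✓ (rhs at j=6; lhs holds on [5,5])
  i=6: ✓ (rhs at j=7; lhs holds on [6,6])
  i=7: ✗ (no rhs in [8,8])
  i=8: ✗ (lhs fails at k=8 before rhs at j=9)
  i=9: ✗ (no rhs in [10,10])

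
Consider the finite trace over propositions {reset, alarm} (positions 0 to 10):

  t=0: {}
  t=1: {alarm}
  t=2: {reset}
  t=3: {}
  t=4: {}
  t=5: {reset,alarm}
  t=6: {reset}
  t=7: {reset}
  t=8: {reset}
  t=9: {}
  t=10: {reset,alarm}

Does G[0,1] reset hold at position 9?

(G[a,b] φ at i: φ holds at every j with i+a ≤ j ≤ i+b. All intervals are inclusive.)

Check reset at every j in [9,10]:
  j=9: false
  j=10: true
Fails at j=9 → formula fails.

Does not hold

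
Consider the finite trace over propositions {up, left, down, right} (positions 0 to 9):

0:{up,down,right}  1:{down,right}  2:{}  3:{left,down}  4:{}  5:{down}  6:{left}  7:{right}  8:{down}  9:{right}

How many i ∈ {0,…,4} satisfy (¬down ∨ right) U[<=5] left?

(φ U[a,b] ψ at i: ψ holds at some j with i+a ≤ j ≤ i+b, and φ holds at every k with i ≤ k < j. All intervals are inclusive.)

Evaluate at each i in [0,4]:
  i=0: ✓ (rhs at j=3; lhs holds on [0,2])
  i=1: ✓ (rhs at j=3; lhs holds on [1,2])
  i=2: ✓ (rhs at j=3; lhs holds on [2,2])
  i=3: ✓ (rhs at j=3)
  i=4: ✗ (lhs fails at k=5 before rhs at j=6)
Positions where it holds: {0, 1, 2, 3} → 4.

4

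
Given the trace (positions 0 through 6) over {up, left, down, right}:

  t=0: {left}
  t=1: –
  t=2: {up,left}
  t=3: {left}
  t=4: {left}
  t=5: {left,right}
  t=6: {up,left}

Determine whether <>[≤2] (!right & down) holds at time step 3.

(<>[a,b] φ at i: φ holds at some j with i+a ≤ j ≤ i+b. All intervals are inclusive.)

False

Check (!right & down) at each j in [3,5]:
  j=3: false
  j=4: false
  j=5: false
No position in the window satisfies it → formula fails.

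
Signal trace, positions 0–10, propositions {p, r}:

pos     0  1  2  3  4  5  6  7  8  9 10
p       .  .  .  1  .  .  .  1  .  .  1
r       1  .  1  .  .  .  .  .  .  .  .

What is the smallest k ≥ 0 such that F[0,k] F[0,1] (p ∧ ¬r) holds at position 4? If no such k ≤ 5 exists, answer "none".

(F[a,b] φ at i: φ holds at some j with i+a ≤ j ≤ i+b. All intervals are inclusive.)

Scan j = 4,5,… for F[0,1] (p ∧ ¬r):
  j=4: fails
  j=5: fails
  j=6: holds
First hit at j=6, so smallest k = 6-4 = 2.

2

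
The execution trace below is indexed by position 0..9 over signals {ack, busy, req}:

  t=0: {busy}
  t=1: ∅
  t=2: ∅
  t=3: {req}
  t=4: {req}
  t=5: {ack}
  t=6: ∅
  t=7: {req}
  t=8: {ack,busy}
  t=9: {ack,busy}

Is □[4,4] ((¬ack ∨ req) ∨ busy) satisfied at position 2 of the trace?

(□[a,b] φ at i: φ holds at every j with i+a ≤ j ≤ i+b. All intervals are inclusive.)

Check ((¬ack ∨ req) ∨ busy) at every j in [6,6]:
  j=6: true
All positions satisfy it → formula holds.

Holds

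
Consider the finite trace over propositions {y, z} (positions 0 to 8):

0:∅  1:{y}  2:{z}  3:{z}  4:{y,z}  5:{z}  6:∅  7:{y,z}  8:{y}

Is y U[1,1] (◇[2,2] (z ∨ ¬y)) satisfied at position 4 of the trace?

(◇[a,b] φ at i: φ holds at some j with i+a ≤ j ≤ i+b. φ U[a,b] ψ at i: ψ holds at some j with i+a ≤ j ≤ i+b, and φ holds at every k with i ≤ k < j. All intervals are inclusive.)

Holds

Need some j in [5,5] with ◇[2,2] (z ∨ ¬y), and y at every k in [4,j-1].
  j=5: ◇[2,2] (z ∨ ¬y) holds; y holds at every k in [4,4] → satisfied.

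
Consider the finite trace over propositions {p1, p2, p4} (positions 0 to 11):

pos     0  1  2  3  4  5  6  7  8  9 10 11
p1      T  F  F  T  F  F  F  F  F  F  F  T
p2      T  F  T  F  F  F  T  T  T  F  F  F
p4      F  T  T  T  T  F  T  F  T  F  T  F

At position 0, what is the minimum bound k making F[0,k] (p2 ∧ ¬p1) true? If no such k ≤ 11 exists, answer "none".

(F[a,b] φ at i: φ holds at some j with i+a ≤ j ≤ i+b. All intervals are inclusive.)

2

Scan j = 0,1,… for (p2 ∧ ¬p1):
  j=0: fails
  j=1: fails
  j=2: holds
First hit at j=2, so smallest k = 2-0 = 2.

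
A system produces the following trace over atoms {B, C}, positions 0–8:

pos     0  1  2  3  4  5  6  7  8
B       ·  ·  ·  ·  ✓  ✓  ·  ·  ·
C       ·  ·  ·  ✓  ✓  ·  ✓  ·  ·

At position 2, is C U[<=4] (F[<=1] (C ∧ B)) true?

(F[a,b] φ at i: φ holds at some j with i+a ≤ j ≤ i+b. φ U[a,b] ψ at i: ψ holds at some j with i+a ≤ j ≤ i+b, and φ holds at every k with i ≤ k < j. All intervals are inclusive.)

Need some j in [2,6] with F[<=1] (C ∧ B), and C at every k in [2,j-1].
  j=2: F[<=1] (C ∧ B) — fails (none in [2,3]).
  j=3: F[<=1] (C ∧ B) holds, but C fails at k=2 → not this j.
  j=4: F[<=1] (C ∧ B) holds, but C fails at k=2 → not this j.
  j=5: F[<=1] (C ∧ B) — fails (none in [5,6]).
  j=6: F[<=1] (C ∧ B) — fails (none in [6,7]).
No j in the window works → until fails.

False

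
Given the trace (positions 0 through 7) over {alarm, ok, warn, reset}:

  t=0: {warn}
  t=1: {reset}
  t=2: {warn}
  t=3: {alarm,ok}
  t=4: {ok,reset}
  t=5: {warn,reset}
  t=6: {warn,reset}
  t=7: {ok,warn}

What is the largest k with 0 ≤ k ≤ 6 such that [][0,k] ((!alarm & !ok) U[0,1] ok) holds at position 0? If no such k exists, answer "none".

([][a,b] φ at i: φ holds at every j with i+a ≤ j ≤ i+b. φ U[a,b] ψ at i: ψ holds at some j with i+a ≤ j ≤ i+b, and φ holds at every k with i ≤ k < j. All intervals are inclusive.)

none

((!alarm & !ok) U[0,1] ok) must hold from j=0 onward; find where it first fails.
  j=0: fails → no k works.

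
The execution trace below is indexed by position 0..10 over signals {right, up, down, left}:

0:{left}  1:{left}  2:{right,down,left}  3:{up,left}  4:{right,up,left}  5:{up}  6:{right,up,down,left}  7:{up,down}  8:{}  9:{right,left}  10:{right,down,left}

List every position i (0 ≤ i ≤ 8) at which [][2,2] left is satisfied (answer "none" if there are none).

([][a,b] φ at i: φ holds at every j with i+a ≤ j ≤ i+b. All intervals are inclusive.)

0, 1, 2, 4, 7, 8

Evaluate at each i in [0,8]:
  i=0: ✓ (all of [2,2])
  i=1: ✓ (all of [3,3])
  i=2: ✓ (all of [4,4])
  i=3: ✗ (fails at j=5)
  i=4: ✓ (all of [6,6])
  i=5: ✗ (fails at j=7)
  i=6: ✗ (fails at j=8)
  i=7: ✓ (all of [9,9])
  i=8: ✓ (all of [10,10])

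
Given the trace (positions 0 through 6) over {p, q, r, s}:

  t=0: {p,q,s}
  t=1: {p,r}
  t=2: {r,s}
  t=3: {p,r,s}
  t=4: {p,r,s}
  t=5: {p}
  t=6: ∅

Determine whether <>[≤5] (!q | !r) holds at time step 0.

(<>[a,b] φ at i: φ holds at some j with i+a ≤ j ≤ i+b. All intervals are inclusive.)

Check (!q | !r) at each j in [0,5]:
  j=0: true
  j=1: true
  j=2: true
  j=3: true
  j=4: true
  j=5: true
Found at j=0 → formula holds.

Yes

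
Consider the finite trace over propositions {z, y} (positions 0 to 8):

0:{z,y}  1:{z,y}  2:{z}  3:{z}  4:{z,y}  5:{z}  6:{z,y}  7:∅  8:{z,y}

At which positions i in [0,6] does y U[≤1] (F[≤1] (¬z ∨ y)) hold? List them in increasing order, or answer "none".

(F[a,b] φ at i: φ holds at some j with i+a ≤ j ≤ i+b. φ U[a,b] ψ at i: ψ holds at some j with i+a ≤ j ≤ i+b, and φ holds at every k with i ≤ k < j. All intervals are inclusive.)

Evaluate at each i in [0,6]:
  i=0: ✓ (rhs at j=0)
  i=1: ✓ (rhs at j=1)
  i=2: ✗ (lhs fails at k=2 before rhs at j=3)
  i=3: ✓ (rhs at j=3)
  i=4: ✓ (rhs at j=4)
  i=5: ✓ (rhs at j=5)
  i=6: ✓ (rhs at j=6)

0, 1, 3, 4, 5, 6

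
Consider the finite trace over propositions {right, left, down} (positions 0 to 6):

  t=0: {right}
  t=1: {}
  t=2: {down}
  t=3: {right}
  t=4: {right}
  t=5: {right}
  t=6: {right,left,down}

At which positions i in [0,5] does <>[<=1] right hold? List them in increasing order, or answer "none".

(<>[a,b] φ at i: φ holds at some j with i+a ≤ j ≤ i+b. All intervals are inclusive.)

0, 2, 3, 4, 5

Evaluate at each i in [0,5]:
  i=0: ✓ (witness j=0)
  i=1: ✗ (none in [1,2])
  i=2: ✓ (witness j=3)
  i=3: ✓ (witness j=3)
  i=4: ✓ (witness j=4)
  i=5: ✓ (witness j=5)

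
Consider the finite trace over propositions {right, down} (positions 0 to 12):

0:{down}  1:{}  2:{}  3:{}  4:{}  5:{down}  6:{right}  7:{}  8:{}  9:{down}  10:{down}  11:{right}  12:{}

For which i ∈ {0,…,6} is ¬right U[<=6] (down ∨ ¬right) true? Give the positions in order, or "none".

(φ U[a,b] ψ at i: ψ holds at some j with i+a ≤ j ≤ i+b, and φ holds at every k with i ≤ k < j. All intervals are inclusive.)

Evaluate at each i in [0,6]:
  i=0: ✓ (rhs at j=0)
  i=1: ✓ (rhs at j=1)
  i=2: ✓ (rhs at j=2)
  i=3: ✓ (rhs at j=3)
  i=4: ✓ (rhs at j=4)
  i=5: ✓ (rhs at j=5)
  i=6: ✗ (lhs fails at k=6 before rhs at j=7)

0, 1, 2, 3, 4, 5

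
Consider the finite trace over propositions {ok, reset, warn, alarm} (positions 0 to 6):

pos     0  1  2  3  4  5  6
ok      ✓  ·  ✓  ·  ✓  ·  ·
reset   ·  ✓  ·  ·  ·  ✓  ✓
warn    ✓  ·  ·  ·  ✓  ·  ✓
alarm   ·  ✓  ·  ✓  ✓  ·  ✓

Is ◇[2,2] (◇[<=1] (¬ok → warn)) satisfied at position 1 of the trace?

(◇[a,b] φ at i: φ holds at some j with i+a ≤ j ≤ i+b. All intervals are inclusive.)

Check ◇[<=1] (¬ok → warn) at each j in [3,3]:
  j=3: holds (witness at 4)
Found at j=3 → formula holds.

Yes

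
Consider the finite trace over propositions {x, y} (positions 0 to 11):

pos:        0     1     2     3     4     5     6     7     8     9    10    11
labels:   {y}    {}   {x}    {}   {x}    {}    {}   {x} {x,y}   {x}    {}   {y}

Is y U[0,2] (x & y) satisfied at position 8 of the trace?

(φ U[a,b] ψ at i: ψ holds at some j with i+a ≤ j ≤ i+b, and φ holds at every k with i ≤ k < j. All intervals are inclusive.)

Need some j in [8,10] with (x & y), and y at every k in [8,j-1].
  j=8: (x & y) holds; no prefix to check → satisfied.

True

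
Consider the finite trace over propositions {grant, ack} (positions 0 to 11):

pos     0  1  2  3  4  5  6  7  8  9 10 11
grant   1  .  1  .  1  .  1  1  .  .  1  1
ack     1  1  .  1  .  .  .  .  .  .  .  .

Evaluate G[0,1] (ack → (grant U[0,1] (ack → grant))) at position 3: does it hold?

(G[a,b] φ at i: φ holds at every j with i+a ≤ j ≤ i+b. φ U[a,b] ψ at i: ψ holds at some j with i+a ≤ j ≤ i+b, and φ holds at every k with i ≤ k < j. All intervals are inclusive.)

Check (ack → (grant U[0,1] (ack → grant))) at every j in [3,4]:
  j=3: antecedent true; consequent fails → ✗
  j=4: antecedent false → ✓
Fails at j=3 → formula fails.

Does not hold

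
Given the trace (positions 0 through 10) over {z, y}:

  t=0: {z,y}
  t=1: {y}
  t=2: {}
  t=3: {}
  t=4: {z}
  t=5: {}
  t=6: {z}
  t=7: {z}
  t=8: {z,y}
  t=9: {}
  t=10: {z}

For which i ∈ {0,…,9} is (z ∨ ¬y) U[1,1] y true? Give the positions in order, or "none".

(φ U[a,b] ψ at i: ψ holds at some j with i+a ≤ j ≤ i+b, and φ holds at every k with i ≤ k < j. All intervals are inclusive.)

0, 7

Evaluate at each i in [0,9]:
  i=0: ✓ (rhs at j=1; lhs holds on [0,0])
  i=1: ✗ (no rhs in [2,2])
  i=2: ✗ (no rhs in [3,3])
  i=3: ✗ (no rhs in [4,4])
  i=4: ✗ (no rhs in [5,5])
  i=5: ✗ (no rhs in [6,6])
  i=6: ✗ (no rhs in [7,7])
  i=7: ✓ (rhs at j=8; lhs holds on [7,7])
  i=8: ✗ (no rhs in [9,9])
  i=9: ✗ (no rhs in [10,10])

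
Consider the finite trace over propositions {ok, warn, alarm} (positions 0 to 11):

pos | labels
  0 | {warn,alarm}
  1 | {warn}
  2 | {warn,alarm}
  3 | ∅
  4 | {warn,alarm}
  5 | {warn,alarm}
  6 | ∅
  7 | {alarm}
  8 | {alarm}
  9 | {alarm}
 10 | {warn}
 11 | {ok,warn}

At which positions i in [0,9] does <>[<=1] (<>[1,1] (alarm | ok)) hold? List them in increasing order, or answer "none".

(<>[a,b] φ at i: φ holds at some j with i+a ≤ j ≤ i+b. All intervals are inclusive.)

Evaluate at each i in [0,9]:
  i=0: ✓ (witness j=1)
  i=1: ✓ (witness j=1)
  i=2: ✓ (witness j=3)
  i=3: ✓ (witness j=3)
  i=4: ✓ (witness j=4)
  i=5: ✓ (witness j=6)
  i=6: ✓ (witness j=6)
  i=7: ✓ (witness j=7)
  i=8: ✓ (witness j=8)
  i=9: ✓ (witness j=10)

0, 1, 2, 3, 4, 5, 6, 7, 8, 9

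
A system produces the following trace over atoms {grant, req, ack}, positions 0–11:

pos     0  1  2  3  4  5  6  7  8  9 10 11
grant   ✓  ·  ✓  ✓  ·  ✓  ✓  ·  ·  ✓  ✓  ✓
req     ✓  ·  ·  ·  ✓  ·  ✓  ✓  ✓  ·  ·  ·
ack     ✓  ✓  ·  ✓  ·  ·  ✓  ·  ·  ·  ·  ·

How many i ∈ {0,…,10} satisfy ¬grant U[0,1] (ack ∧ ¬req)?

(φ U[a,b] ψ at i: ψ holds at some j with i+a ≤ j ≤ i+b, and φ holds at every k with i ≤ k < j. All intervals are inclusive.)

Evaluate at each i in [0,10]:
  i=0: ✗ (lhs fails at k=0 before rhs at j=1)
  i=1: ✓ (rhs at j=1)
  i=2: ✗ (lhs fails at k=2 before rhs at j=3)
  i=3: ✓ (rhs at j=3)
  i=4: ✗ (no rhs in [4,5])
  i=5: ✗ (no rhs in [5,6])
  i=6: ✗ (no rhs in [6,7])
  i=7: ✗ (no rhs in [7,8])
  i=8: ✗ (no rhs in [8,9])
  i=9: ✗ (no rhs in [9,10])
  i=10: ✗ (no rhs in [10,11])
Positions where it holds: {1, 3} → 2.

2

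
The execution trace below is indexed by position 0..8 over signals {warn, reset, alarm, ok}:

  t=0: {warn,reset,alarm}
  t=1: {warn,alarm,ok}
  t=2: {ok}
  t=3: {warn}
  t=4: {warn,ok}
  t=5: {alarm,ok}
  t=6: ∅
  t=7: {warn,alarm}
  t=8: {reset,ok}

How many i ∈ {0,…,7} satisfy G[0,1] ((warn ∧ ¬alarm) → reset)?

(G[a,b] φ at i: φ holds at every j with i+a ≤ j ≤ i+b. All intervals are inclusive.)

Evaluate at each i in [0,7]:
  i=0: ✓ (all of [0,1])
  i=1: ✓ (all of [1,2])
  i=2: ✗ (fails at j=3)
  i=3: ✗ (fails at j=3)
  i=4: ✗ (fails at j=4)
  i=5: ✓ (all of [5,6])
  i=6: ✓ (all of [6,7])
  i=7: ✓ (all of [7,8])
Positions where it holds: {0, 1, 5, 6, 7} → 5.

5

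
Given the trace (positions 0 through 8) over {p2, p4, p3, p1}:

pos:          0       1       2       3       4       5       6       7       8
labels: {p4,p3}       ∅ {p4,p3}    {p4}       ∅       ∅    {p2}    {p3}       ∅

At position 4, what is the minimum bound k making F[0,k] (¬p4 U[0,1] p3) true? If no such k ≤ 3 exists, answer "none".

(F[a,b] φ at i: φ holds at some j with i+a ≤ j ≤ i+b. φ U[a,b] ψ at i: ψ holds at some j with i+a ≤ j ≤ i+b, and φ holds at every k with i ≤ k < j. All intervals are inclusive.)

Scan j = 4,5,… for (¬p4 U[0,1] p3):
  j=4: fails
  j=5: fails
  j=6: holds
First hit at j=6, so smallest k = 6-4 = 2.

2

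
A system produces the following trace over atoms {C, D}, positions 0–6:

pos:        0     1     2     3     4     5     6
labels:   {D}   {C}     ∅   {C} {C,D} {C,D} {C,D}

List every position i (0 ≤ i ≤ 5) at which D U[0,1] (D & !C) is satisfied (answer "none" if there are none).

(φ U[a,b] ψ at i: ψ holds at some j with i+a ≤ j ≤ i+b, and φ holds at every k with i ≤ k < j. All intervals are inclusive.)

Evaluate at each i in [0,5]:
  i=0: ✓ (rhs at j=0)
  i=1: ✗ (no rhs in [1,2])
  i=2: ✗ (no rhs in [2,3])
  i=3: ✗ (no rhs in [3,4])
  i=4: ✗ (no rhs in [4,5])
  i=5: ✗ (no rhs in [5,6])

0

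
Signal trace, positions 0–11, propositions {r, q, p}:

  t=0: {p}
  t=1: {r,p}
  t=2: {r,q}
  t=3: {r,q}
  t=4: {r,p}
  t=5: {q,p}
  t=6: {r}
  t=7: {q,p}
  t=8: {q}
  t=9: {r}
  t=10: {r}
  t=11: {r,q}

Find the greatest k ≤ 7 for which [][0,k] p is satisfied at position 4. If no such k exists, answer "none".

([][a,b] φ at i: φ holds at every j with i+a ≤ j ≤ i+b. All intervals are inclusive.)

p must hold from j=4 onward; find where it first fails.
  j=4: holds
  j=5: holds
  j=6: fails
Holds on [4,5], so largest k = 1.

1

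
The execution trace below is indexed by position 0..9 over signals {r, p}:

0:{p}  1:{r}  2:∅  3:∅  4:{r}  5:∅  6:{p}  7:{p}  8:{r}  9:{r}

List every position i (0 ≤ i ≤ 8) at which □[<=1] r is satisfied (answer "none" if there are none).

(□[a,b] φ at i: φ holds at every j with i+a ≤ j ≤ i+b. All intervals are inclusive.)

Evaluate at each i in [0,8]:
  i=0: ✗ (fails at j=0)
  i=1: ✗ (fails at j=2)
  i=2: ✗ (fails at j=2)
  i=3: ✗ (fails at j=3)
  i=4: ✗ (fails at j=5)
  i=5: ✗ (fails at j=5)
  i=6: ✗ (fails at j=6)
  i=7: ✗ (fails at j=7)
  i=8: ✓ (all of [8,9])

8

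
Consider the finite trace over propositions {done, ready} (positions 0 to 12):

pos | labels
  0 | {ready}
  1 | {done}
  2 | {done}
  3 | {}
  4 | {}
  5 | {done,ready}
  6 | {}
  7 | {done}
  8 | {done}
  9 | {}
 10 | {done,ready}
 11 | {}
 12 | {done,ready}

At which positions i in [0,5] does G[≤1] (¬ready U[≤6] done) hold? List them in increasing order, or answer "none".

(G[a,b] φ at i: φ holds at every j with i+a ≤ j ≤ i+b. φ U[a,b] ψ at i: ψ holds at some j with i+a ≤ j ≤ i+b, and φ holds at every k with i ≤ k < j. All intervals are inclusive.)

Evaluate at each i in [0,5]:
  i=0: ✗ (fails at j=0)
  i=1: ✓ (all of [1,2])
  i=2: ✓ (all of [2,3])
  i=3: ✓ (all of [3,4])
  i=4: ✓ (all of [4,5])
  i=5: ✓ (all of [5,6])

1, 2, 3, 4, 5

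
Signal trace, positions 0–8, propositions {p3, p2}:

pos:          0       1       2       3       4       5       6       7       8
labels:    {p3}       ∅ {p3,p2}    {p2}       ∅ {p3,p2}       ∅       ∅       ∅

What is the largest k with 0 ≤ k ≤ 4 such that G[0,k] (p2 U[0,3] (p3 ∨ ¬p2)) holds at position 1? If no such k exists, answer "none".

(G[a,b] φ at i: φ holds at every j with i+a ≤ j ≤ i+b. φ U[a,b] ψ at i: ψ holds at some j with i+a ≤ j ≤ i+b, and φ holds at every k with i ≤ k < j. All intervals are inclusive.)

(p2 U[0,3] (p3 ∨ ¬p2)) must hold from j=1 onward; find where it first fails.
  j=1: holds
  j=2: holds
  j=3: holds
  j=4: holds
  j=5: holds
Holds through j=5; largest k = 4.

4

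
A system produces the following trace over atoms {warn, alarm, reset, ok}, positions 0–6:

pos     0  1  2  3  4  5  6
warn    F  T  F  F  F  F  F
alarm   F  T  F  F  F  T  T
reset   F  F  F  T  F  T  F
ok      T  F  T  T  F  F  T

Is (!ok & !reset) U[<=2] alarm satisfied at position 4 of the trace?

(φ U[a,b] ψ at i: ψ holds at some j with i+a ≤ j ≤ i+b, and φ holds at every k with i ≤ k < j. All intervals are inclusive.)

Need some j in [4,6] with alarm, and (!ok & !reset) at every k in [4,j-1].
  j=4: alarm false.
  j=5: alarm holds; (!ok & !reset) holds at every k in [4,4] → satisfied.

True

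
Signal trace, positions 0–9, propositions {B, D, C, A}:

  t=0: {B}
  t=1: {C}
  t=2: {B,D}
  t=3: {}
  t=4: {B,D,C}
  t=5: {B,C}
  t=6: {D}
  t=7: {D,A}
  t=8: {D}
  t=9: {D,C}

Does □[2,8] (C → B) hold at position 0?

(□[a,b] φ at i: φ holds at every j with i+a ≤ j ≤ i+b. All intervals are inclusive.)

Check (C → B) at every j in [2,8]:
  j=2: antecedent false → ✓
  j=3: antecedent false → ✓
  j=4: antecedent true; consequent true → ✓
  j=5: antecedent true; consequent true → ✓
  j=6: antecedent false → ✓
  j=7: antecedent false → ✓
  j=8: antecedent false → ✓
All positions satisfy it → formula holds.

True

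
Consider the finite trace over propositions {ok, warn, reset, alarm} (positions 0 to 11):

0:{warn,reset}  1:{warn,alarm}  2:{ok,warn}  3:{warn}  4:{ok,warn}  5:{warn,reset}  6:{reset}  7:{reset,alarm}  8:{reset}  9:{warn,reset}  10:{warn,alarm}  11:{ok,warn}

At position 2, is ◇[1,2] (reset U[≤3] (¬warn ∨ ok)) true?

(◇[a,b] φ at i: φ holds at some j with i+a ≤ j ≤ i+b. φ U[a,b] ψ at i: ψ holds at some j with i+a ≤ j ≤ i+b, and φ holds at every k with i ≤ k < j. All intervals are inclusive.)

True

Check (reset U[≤3] (¬warn ∨ ok)) at each j in [3,4]:
  j=3: fails
  j=4: holds
Found at j=4 → formula holds.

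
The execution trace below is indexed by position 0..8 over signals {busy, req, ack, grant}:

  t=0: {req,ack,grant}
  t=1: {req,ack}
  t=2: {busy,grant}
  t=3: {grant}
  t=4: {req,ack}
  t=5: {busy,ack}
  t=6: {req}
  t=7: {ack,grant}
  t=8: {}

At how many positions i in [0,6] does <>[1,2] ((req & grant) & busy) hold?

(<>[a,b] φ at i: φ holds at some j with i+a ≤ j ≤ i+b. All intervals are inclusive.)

0

Evaluate at each i in [0,6]:
  i=0: ✗ (none in [1,2])
  i=1: ✗ (none in [2,3])
  i=2: ✗ (none in [3,4])
  i=3: ✗ (none in [4,5])
  i=4: ✗ (none in [5,6])
  i=5: ✗ (none in [6,7])
  i=6: ✗ (none in [7,8])
Positions where it holds: {} → 0.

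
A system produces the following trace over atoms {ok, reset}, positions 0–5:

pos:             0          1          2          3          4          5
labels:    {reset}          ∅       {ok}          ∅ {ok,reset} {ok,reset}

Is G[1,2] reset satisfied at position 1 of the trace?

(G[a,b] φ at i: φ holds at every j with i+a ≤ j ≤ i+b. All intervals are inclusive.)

Check reset at every j in [2,3]:
  j=2: false
  j=3: false
Fails at j=2 → formula fails.

No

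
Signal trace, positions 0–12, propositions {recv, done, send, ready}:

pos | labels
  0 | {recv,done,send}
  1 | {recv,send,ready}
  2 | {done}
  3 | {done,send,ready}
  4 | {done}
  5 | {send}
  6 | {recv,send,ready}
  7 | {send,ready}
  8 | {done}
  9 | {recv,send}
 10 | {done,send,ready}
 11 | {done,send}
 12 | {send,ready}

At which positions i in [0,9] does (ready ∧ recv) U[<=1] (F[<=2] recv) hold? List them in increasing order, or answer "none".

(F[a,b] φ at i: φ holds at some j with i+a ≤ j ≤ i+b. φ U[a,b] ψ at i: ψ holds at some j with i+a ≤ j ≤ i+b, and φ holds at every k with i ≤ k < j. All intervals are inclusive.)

Evaluate at each i in [0,9]:
  i=0: ✓ (rhs at j=0)
  i=1: ✓ (rhs at j=1)
  i=2: ✗ (no rhs in [2,3])
  i=3: ✗ (lhs fails at k=3 before rhs at j=4)
  i=4: ✓ (rhs at j=4)
  i=5: ✓ (rhs at j=5)
  i=6: ✓ (rhs at j=6)
  i=7: ✓ (rhs at j=7)
  i=8: ✓ (rhs at j=8)
  i=9: ✓ (rhs at j=9)

0, 1, 4, 5, 6, 7, 8, 9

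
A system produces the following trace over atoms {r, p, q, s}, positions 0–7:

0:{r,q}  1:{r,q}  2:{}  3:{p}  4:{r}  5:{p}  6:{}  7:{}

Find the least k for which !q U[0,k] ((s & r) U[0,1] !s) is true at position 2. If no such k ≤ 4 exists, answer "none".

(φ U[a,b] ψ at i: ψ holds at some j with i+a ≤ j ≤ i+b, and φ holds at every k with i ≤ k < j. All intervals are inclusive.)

Need earliest j ≥ 2 with ((s & r) U[0,1] !s), and !q at every k in [2,j-1].
  j=2: rhs holds (empty prefix). k = 0.

0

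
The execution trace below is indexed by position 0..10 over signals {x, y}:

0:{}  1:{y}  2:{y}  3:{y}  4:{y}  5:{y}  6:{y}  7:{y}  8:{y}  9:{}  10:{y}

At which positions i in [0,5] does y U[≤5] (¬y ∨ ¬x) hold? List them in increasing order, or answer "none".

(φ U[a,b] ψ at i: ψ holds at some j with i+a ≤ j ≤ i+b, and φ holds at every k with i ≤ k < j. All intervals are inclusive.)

0, 1, 2, 3, 4, 5

Evaluate at each i in [0,5]:
  i=0: ✓ (rhs at j=0)
  i=1: ✓ (rhs at j=1)
  i=2: ✓ (rhs at j=2)
  i=3: ✓ (rhs at j=3)
  i=4: ✓ (rhs at j=4)
  i=5: ✓ (rhs at j=5)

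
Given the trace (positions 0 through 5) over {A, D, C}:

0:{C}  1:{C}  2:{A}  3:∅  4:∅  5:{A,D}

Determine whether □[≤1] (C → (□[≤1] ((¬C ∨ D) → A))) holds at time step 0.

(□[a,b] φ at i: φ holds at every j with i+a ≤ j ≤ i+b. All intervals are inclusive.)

Check (C → (□[≤1] ((¬C ∨ D) → A))) at every j in [0,1]:
  j=0: antecedent true; consequent holds on [0,1] → ✓
  j=1: antecedent true; consequent holds on [1,2] → ✓
All positions satisfy it → formula holds.

Yes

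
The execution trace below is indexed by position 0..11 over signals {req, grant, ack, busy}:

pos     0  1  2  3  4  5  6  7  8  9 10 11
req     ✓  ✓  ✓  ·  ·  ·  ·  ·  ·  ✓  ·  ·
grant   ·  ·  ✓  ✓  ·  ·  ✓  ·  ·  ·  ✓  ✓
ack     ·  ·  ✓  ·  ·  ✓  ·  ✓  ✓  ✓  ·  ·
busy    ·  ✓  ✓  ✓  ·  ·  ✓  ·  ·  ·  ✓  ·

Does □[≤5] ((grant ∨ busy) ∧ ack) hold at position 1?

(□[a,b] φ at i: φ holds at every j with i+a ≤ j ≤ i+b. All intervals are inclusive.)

No

Check ((grant ∨ busy) ∧ ack) at every j in [1,6]:
  j=1: false
  j=2: true
  j=3: false
  j=4: false
  j=5: false
  j=6: false
Fails at j=1 → formula fails.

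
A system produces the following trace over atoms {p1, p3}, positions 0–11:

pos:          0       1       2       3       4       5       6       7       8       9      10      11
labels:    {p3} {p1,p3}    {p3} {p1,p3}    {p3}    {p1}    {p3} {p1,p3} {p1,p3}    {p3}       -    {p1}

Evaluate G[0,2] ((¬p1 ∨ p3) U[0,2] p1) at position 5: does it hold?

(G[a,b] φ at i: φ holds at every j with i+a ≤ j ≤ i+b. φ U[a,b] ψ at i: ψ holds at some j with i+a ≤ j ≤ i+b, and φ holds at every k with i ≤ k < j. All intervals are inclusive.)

True

Check ((¬p1 ∨ p3) U[0,2] p1) at every j in [5,7]:
  j=5: holds
  j=6: holds
  j=7: holds
All positions satisfy it → formula holds.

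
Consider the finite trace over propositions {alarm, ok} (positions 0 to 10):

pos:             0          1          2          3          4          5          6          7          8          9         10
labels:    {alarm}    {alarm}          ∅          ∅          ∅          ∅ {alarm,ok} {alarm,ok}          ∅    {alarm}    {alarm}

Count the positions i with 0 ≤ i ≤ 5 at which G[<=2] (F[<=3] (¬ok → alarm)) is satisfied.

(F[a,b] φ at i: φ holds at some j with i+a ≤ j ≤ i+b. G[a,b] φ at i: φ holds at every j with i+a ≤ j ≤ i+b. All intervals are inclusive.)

Evaluate at each i in [0,5]:
  i=0: ✗ (fails at j=2)
  i=1: ✗ (fails at j=2)
  i=2: ✗ (fails at j=2)
  i=3: ✓ (all of [3,5])
  i=4: ✓ (all of [4,6])
  i=5: ✓ (all of [5,7])
Positions where it holds: {3, 4, 5} → 3.

3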